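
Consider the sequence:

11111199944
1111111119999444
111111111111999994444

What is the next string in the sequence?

11111111111111199999944444

Term n consists of 3n 1's, followed by n+1 9's, followed by n 4's, where the shown terms are n = 2, 3, 4.
Setting n = 5 gives 15, 6, 5 characters in each block.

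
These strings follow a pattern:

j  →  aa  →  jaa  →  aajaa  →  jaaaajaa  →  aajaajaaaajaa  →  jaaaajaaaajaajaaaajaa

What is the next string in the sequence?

This is a Fibonacci-style word recurrence s(k) = s(k−2)·s(k−1): e.g. j·aa = jaa.
So term 8 is aajaajaaaajaa·jaaaajaaaajaajaaaajaa.

aajaajaaaajaajaaaajaaaajaajaaaajaa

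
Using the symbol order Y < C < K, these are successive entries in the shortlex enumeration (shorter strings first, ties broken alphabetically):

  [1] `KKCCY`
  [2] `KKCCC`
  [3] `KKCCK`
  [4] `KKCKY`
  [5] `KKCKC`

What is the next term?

KKCKK

Treat KKCKC as a base-3 numeral over the given alphabet and add one, carrying through any trailing K's.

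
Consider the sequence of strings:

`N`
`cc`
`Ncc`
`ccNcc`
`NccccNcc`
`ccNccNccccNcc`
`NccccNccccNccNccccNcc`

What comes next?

ccNccNccccNccNccccNccccNccNccccNcc

Each term (from the third on) is the two preceding terms concatenated in order: term 3 = N·cc = Ncc.
Continuing: ccNccNccccNcc · NccccNccccNccNccccNcc gives term 8.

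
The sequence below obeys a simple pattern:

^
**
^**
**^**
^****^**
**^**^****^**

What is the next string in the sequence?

^****^****^**^****^**

This is a Fibonacci-style word recurrence s(k) = s(k−2)·s(k−1): e.g. ^·** = ^**.
Continuing: ^****^** · **^**^****^** gives term 7.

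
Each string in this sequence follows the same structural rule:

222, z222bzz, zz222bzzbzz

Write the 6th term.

zzzzz222bzzbzzbzzbzzbzz

s(k+1) = z·s(k)·bzz, so each term gains z as a prefix and bzz as a suffix.
From zz222bzzbzz, 3 further steps: zz222bzzbzz → zzz222bzzbzzbzz → zzzz222bzzbzzbzzbzz → (answer).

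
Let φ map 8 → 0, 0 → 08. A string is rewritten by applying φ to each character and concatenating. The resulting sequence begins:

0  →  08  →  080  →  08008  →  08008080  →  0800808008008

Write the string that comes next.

Rewriting the 13 symbols of 0800808008008 one by one yields 08 0 08 08 0 08 0 08 08 0 08 08 0; concatenated:

080080800800808008080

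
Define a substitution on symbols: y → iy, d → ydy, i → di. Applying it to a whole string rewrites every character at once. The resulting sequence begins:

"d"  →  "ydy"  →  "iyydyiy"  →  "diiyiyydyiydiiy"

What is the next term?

ydydidiiydiiyiyydyiydiiyydydidiiy

Applying the rule to each of the 15 symbols of diiyiyydyiydiiy gives the pieces ydy di di iy di iy iy ydy iy di iy ydy di di iy, which concatenate to the answer.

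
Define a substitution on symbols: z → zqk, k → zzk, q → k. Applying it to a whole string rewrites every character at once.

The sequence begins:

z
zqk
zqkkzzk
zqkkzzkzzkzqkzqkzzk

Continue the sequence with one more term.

Rewriting the 19 symbols of zqkkzzkzzkzqkzqkzzk one by one yields zqk k zzk zzk zqk zqk zzk zqk zqk zzk zqk k zzk zqk k zzk zqk zqk zzk; concatenated:

zqkkzzkzzkzqkzqkzzkzqkzqkzzkzqkkzzkzqkkzzkzqkzqkzzk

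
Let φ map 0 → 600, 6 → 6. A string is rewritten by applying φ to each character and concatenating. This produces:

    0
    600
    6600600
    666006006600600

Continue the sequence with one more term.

6666006006600600666006006600600

φ(666006006600600) expands symbol-by-symbol to 6 6 6 600 600 6 600 600 6 6 600 600 6 600 600; joining the 15 pieces gives the next term.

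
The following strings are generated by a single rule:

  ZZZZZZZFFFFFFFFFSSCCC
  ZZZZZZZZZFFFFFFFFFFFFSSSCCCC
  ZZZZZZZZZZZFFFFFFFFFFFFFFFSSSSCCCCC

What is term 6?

ZZZZZZZZZZZZZZZZZFFFFFFFFFFFFFFFFFFFFFFFFSSSSSSSCCCCCCCC

The n-th term is 2n+3 Z's then 3n+3 F's then n S's then n+1 C's, where the shown terms are n = 2, 3, 4.
At n = 7 the blocks have lengths 17, 24, 7, 8.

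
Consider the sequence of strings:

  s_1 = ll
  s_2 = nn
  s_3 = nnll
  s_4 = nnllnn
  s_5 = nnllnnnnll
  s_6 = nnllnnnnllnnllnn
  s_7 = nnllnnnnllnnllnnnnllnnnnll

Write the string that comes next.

From term 3 onward, concatenate the last term with the second-to-last: nn·ll = nnll, nnll·nn = nnllnn, …
So term 8 is nnllnnnnllnnllnnnnllnnnnll·nnllnnnnllnnllnn.

nnllnnnnllnnllnnnnllnnnnllnnllnnnnllnnllnn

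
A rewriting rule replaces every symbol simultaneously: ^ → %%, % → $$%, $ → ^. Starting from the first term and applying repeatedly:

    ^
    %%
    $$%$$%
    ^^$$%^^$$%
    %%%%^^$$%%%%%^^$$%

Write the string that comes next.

φ(%%%%^^$$%%%%%^^$$%) expands symbol-by-symbol to $$% $$% $$% $$% %% %% ^ ^ $$% $$% $$% $$% $$% %% %% ^ ^ $$%; joining the 18 pieces gives the next term.

$$%$$%$$%$$%%%%%^^$$%$$%$$%$$%$$%%%%%^^$$%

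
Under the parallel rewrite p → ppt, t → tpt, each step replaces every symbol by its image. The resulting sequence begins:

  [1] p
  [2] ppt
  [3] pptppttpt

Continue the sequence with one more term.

pptppttptpptppttpttptppttpt

Apply φ to pptppttpt symbol by symbol: p→ppt, p→ppt, t→tpt, p→ppt, p→ppt, t→tpt, t→tpt, p→ppt, t→tpt; joined: ppt ppt tpt ppt ppt tpt tpt ppt tpt.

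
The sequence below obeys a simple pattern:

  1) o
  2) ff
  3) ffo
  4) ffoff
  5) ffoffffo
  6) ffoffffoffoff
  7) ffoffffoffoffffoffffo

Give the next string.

ffoffffoffoffffoffffoffoffffoffoff

From term 3 onward, concatenate the last term with the second-to-last: ff·o = ffo, ffo·ff = ffoff, …
So term 8 is ffoffffoffoffffoffffo·ffoffffoffoff.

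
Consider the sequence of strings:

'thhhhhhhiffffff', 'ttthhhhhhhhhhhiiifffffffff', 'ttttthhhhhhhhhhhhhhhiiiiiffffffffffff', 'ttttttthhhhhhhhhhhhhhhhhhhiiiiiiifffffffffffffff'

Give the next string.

Reading off run lengths: t runs 1, 3, 5, 7; h runs 7, 11, 15, 19; i runs 1, 3, 5, 7; f runs 6, 9, 12, 15 — each is linear in n (n = 1, 2, …).
At n = 5 the blocks have lengths 9, 23, 9, 18.

ttttttttthhhhhhhhhhhhhhhhhhhhhhhiiiiiiiiiffffffffffffffffff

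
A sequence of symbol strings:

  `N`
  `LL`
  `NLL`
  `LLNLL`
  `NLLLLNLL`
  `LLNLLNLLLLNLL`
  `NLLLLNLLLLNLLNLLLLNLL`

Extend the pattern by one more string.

LLNLLNLLLLNLLNLLLLNLLLLNLLNLLLLNLL

From term 3 onward, concatenate the second-to-last term with the last: N·LL = NLL, LL·NLL = LLNLL, …
Continuing: LLNLLNLLLLNLL · NLLLLNLLLLNLLNLLLLNLL gives term 8.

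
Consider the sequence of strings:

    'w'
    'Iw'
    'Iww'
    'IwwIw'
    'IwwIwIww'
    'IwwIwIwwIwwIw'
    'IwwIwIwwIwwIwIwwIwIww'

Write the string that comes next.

IwwIwIwwIwwIwIwwIwIwwIwwIwIwwIwwIw

Each term (from the third on) is the previous term followed by the one before it: term 3 = Iw·w = Iww.
The next term joins IwwIwIwwIwwIwIwwIwIww and IwwIwIwwIwwIw.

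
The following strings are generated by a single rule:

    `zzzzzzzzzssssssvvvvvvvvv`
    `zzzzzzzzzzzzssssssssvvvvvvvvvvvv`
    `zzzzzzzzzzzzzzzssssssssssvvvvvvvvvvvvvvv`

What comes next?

zzzzzzzzzzzzzzzzzzssssssssssssvvvvvvvvvvvvvvvvvv

Each string has the form z^{3n} s^{2n} v^{3n}, where the shown terms are n = 3, 4, 5.
At n = 6 the blocks have lengths 18, 12, 18.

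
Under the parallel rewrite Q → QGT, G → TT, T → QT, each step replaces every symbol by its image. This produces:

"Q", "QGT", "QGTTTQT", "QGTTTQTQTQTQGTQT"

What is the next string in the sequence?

Applying the rule to each of the 16 symbols of QGTTTQTQTQTQGTQT gives the pieces QGT TT QT QT QT QGT QT QGT QT QGT QT QGT TT QT QGT QT, which concatenate to the answer.

QGTTTQTQTQTQGTQTQGTQTQGTQTQGTTTQTQGTQT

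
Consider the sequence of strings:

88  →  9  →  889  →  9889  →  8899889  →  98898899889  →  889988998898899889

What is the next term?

98898899889889988998898899889

This is a Fibonacci-style word recurrence s(k) = s(k−2)·s(k−1): e.g. 88·9 = 889.
The next term joins 98898899889 and 889988998898899889.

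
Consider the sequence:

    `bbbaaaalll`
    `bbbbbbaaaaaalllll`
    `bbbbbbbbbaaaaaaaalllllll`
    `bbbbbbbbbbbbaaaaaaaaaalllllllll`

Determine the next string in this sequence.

bbbbbbbbbbbbbbbaaaaaaaaaaaalllllllllll

The n-th term is 3n b's then 2n+2 a's then 2n+1 l's (n = 1, 2, …).
For the next term, n = 5, so the run lengths are 15, 12, 11.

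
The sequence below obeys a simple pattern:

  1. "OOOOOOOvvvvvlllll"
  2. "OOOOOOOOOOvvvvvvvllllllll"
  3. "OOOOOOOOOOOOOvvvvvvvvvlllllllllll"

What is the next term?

Reading off run lengths: O runs 7, 10, 13; v runs 5, 7, 9; l runs 5, 8, 11 — each is linear in n, where the shown terms are n = 2, 3, 4.
At n = 5 the blocks have lengths 16, 11, 14.

OOOOOOOOOOOOOOOOvvvvvvvvvvvllllllllllllll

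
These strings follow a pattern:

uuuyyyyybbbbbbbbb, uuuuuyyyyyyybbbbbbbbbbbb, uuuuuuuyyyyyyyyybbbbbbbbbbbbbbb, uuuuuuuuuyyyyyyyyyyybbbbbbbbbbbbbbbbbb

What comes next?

Each string has the form u^{2n-1} y^{2n+1} b^{3n+3}, where the shown terms are n = 2, 3, 4, 5.
At n = 6 the blocks have lengths 11, 13, 21.

uuuuuuuuuuuyyyyyyyyyyyyybbbbbbbbbbbbbbbbbbbbb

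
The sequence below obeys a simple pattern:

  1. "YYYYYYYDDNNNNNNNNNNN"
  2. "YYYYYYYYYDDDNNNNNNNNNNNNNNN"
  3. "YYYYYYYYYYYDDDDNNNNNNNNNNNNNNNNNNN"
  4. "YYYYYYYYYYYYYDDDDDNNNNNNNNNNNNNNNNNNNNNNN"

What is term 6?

YYYYYYYYYYYYYYYYYDDDDDDDNNNNNNNNNNNNNNNNNNNNNNNNNNNNNNN

The n-th term is 2n+1 Y's then n-1 D's then 4n-1 N's, where the shown terms are n = 3, 4, 5, 6.
Setting n = 8 gives 17, 7, 31 characters in each block.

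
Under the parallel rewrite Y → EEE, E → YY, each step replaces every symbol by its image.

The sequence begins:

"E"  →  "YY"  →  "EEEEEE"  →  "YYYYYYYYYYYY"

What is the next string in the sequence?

EEEEEEEEEEEEEEEEEEEEEEEEEEEEEEEEEEEE

Rewriting each symbol of YYYYYYYYYYYY: Y→EEE, Y→EEE, Y→EEE, Y→EEE, Y→EEE, Y→EEE, Y→EEE, Y→EEE, Y→EEE, Y→EEE, Y→EEE, Y→EEE, which concatenates to EEE EEE EEE EEE EEE EEE EEE EEE EEE EEE EEE EEE.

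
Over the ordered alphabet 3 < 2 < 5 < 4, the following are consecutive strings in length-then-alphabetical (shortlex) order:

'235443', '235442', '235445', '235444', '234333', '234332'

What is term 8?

Advancing 2 positions from 234332 through 234332 → 234335 reaches term 8.

234334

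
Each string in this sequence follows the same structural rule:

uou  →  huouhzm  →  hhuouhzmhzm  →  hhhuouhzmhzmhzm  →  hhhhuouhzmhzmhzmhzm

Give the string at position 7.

Each term wraps the previous one in h on the left and hzm on the right.
From hhhhuouhzmhzmhzmhzm, 2 further steps: hhhhuouhzmhzmhzmhzm → hhhhhuouhzmhzmhzmhzmhzm → (answer).

hhhhhhuouhzmhzmhzmhzmhzmhzm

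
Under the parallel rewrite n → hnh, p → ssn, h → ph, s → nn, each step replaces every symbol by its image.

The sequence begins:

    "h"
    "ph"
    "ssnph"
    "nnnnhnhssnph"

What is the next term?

Rewriting each symbol of nnnnhnhssnph: n→hnh, n→hnh, n→hnh, n→hnh, h→ph, n→hnh, h→ph, s→nn, s→nn, n→hnh, p→ssn, h→ph, which concatenates to hnh hnh hnh hnh ph hnh ph nn nn hnh ssn ph.

hnhhnhhnhhnhphhnhphnnnnhnhssnph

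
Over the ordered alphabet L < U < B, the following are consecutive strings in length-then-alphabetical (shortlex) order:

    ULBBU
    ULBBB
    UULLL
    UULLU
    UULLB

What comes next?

Find the rightmost character of UULLB below B, bump it to the next letter, and reset everything to its right to L.

UULUL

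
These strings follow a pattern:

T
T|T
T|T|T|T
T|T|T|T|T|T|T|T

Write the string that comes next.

T|T|T|T|T|T|T|T|T|T|T|T|T|T|T|T

s(k+1) = s(k)·|·s(k) — each term doubles the last with '|' between the halves.
So the next term is two copies of T|T|T|T|T|T|T|T with '|' between the halves.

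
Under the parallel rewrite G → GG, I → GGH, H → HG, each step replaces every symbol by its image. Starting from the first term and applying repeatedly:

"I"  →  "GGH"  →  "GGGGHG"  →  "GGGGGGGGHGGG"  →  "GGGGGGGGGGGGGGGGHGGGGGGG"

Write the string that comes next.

GGGGGGGGGGGGGGGGGGGGGGGGGGGGGGGGHGGGGGGGGGGGGGGG

φ(GGGGGGGGGGGGGGGGHGGGGGGG) expands symbol-by-symbol to GG GG GG GG GG GG GG GG GG GG GG GG GG GG GG GG HG GG GG GG GG GG GG GG; joining the 24 pieces gives the next term.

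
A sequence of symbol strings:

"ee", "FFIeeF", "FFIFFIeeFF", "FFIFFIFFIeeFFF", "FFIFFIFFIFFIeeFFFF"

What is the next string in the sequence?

Every step adds FFI to the front and F to the end of the previous string.
Applying this once more to FFIFFIFFIFFIeeFFFF:

FFIFFIFFIFFIFFIeeFFFFF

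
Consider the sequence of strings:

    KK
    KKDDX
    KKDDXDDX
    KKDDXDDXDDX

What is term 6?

Each term is the previous one with DDX appended.
From KKDDXDDXDDX, 2 further steps: KKDDXDDXDDX → KKDDXDDXDDXDDX → (answer).

KKDDXDDXDDXDDXDDX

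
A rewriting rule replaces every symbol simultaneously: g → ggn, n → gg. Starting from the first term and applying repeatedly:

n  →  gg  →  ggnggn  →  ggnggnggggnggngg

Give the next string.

φ(ggnggnggggnggngg) expands symbol-by-symbol to ggn ggn gg ggn ggn gg ggn ggn ggn ggn gg ggn ggn gg ggn ggn; joining the 16 pieces gives the next term.

ggnggnggggnggnggggnggnggnggnggggnggnggggnggn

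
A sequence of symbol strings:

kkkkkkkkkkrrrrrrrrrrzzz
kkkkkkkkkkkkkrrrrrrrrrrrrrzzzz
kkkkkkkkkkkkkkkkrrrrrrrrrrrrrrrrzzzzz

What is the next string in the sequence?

Reading off run lengths: k runs 10, 13, 16; r runs 10, 13, 16; z runs 3, 4, 5 — each is linear in n, where the shown terms are n = 3, 4, 5.
At n = 6 the blocks have lengths 19, 19, 6.

kkkkkkkkkkkkkkkkkkkrrrrrrrrrrrrrrrrrrrzzzzzz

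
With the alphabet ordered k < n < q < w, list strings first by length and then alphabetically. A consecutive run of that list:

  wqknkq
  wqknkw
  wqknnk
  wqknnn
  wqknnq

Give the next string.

The successor of wqknnq increments the rightmost position that isn't already w and resets every position after it to k.

wqknnw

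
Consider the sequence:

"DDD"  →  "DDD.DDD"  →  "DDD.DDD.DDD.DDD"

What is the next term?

DDD.DDD.DDD.DDD.DDD.DDD.DDD.DDD

Every step duplicates the string with '.' between the halves.
One more doubling of DDD.DDD.DDD.DDD gives the answer.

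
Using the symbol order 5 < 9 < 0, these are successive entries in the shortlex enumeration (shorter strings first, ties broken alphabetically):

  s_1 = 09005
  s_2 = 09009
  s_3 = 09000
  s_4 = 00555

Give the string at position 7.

Continuing the enumeration 3 steps past 00555: 00555 → 00559 → 00550 → (answer).

00595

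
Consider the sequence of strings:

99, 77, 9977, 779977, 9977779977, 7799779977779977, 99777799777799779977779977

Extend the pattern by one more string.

From term 3 onward, concatenate the second-to-last term with the last: 99·77 = 9977, 77·9977 = 779977, …
So term 8 is 7799779977779977·99777799777799779977779977.

779977997777997799777799777799779977779977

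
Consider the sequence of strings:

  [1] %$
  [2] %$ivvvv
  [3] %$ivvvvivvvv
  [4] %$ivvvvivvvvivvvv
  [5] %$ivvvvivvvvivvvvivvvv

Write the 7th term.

Every step adds ivvvv to the end: s(k+1) = s(k)·ivvvv.
From %$ivvvvivvvvivvvvivvvv, 2 further steps: %$ivvvvivvvvivvvvivvvv → %$ivvvvivvvvivvvvivvvvivvvv → (answer).

%$ivvvvivvvvivvvvivvvvivvvvivvvv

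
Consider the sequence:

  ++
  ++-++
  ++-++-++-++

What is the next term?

Every step duplicates the string with '-' between the halves.
Doubling ++-++-++-++ with '-' between the halves:

++-++-++-++-++-++-++-++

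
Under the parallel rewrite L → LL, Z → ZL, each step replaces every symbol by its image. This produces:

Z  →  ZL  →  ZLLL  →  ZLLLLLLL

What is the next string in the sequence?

Rewriting each symbol of ZLLLLLLL: Z→ZL, L→LL, L→LL, L→LL, L→LL, L→LL, L→LL, L→LL, which concatenates to ZL LL LL LL LL LL LL LL.

ZLLLLLLLLLLLLLLL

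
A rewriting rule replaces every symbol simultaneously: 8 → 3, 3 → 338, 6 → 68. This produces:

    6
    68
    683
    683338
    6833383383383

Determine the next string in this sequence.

Rewriting the 13 symbols of 6833383383383 one by one yields 68 3 338 338 338 3 338 338 3 338 338 3 338; concatenated:

683338338338333833833383383338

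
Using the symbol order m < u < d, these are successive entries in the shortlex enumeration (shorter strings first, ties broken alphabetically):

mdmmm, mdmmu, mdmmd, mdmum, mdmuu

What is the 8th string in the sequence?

Advancing 3 positions from mdmuu through mdmuu → mdmud → mdmdm reaches term 8.

mdmdu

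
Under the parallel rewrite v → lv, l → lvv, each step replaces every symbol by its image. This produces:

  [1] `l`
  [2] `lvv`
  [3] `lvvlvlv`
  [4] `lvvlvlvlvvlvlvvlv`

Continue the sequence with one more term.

Rewriting the 17 symbols of lvvlvlvlvvlvlvvlv one by one yields lvv lv lv lvv lv lvv lv lvv lv lv lvv lv lvv lv lv lvv lv; concatenated:

lvvlvlvlvvlvlvvlvlvvlvlvlvvlvlvvlvlvlvvlv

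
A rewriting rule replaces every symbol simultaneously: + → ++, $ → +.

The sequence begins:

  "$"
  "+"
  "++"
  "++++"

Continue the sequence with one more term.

Expanding ++++: +→++, +→++, +→++, +→++. Concatenated: ++ ++ ++ ++.

++++++++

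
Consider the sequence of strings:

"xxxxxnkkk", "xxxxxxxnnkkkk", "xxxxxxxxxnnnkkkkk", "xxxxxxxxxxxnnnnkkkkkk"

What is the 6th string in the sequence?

Term n consists of 2n+1 x's, followed by n-1 n's, followed by n+1 k's, where the shown terms are n = 2, 3, 4, 5.
At n = 7 the blocks have lengths 15, 6, 8.

xxxxxxxxxxxxxxxnnnnnnkkkkkkkk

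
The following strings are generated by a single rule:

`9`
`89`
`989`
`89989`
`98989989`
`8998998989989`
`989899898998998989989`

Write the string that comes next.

8998998989989989899898998998989989

Each term (from the third on) is the two preceding terms concatenated in order: term 3 = 9·89 = 989.
Continuing: 8998998989989 · 989899898998998989989 gives term 8.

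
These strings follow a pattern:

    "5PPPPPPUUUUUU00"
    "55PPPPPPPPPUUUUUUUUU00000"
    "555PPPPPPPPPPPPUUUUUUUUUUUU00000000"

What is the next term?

5555PPPPPPPPPPPPPPPUUUUUUUUUUUUUUU00000000000

Reading off run lengths: 5 runs 1, 2, 3; P runs 6, 9, 12; U runs 6, 9, 12; 0 runs 2, 5, 8 — each is linear in n (n = 1, 2, …).
Setting n = 4 gives 4, 15, 15, 11 characters in each block.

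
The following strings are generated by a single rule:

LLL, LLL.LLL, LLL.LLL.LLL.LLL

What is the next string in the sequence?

Each string is two copies of the previous one joined by '.'.
One more doubling of LLL.LLL.LLL.LLL gives the answer.

LLL.LLL.LLL.LLL.LLL.LLL.LLL.LLL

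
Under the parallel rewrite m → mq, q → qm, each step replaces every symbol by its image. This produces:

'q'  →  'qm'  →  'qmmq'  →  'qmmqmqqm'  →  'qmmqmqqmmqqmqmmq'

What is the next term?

qmmqmqqmmqqmqmmqmqqmqmmqqmmqmqqm

φ(qmmqmqqmmqqmqmmq) expands symbol-by-symbol to qm mq mq qm mq qm qm mq mq qm qm mq qm mq mq qm; joining the 16 pieces gives the next term.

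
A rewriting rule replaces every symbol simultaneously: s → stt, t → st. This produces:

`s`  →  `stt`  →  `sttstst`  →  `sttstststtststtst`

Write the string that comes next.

sttstststtststtststtstststtststtstststtst

Replace each of the 17 characters of sttstststtststtst in place — stt st st stt st stt st stt st st stt st stt st st stt st — and concatenate.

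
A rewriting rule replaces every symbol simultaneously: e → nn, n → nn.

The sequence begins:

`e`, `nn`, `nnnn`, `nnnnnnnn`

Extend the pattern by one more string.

Rewriting each symbol of nnnnnnnn: n→nn, n→nn, n→nn, n→nn, n→nn, n→nn, n→nn, n→nn, which concatenates to nn nn nn nn nn nn nn nn.

nnnnnnnnnnnnnnnn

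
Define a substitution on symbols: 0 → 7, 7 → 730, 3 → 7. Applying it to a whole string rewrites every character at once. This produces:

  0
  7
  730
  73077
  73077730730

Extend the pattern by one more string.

Expanding 73077730730: 7→730, 3→7, 0→7, 7→730, 7→730, 7→730, 3→7, 0→7, 7→730, 3→7, 0→7. Concatenated: 730 7 7 730 730 730 7 7 730 7 7.

730777307307307773077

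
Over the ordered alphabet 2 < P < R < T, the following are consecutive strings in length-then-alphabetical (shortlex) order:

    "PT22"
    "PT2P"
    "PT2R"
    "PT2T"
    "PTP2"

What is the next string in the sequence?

PTPP

The successor of PTP2 increments the rightmost position that isn't already T and resets every position after it to 2.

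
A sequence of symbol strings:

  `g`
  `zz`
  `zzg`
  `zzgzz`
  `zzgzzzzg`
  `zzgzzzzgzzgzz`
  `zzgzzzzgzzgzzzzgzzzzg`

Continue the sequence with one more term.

Each term (from the third on) is the previous term followed by the one before it: term 3 = zz·g = zzg.
Continuing: zzgzzzzgzzgzzzzgzzzzg · zzgzzzzgzzgzz gives term 8.

zzgzzzzgzzgzzzzgzzzzgzzgzzzzgzzgzz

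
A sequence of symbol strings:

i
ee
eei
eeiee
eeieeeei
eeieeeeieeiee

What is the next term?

eeieeeeieeieeeeieeeei

This is a Fibonacci-style word recurrence s(k) = s(k−1)·s(k−2): e.g. ee·i = eei.
Continuing: eeieeeeieeiee · eeieeeei gives term 7.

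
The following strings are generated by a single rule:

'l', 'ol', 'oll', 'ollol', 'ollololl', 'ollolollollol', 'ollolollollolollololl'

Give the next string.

This is a Fibonacci-style word recurrence s(k) = s(k−1)·s(k−2): e.g. ol·l = oll.
The next term joins ollolollollolollololl and ollolollollol.

ollolollollolollolollollolollollol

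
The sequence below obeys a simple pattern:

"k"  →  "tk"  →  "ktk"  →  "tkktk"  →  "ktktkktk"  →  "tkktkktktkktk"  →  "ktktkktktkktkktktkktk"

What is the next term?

tkktkktktkktkktktkktktkktkktktkktk

Each term (from the third on) is the two preceding terms concatenated in order: term 3 = k·tk = ktk.
So term 8 is tkktkktktkktk·ktktkktktkktkktktkktk.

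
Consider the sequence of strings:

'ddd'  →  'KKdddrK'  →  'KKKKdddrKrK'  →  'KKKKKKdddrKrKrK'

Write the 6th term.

KKKKKKKKKKdddrKrKrKrKrK

s(k+1) = KK·s(k)·rK, so each term gains KK as a prefix and rK as a suffix.
From KKKKKKdddrKrKrK, 2 further steps: KKKKKKdddrKrKrK → KKKKKKKKdddrKrKrKrK → (answer).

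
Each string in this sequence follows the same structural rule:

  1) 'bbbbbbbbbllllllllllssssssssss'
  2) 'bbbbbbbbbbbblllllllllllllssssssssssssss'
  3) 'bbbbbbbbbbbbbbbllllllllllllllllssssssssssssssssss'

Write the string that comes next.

Term n consists of 3n b's, followed by 3n+1 l's, followed by 4n-2 s's, where the shown terms are n = 3, 4, 5.
At n = 6 the blocks have lengths 18, 19, 22.

bbbbbbbbbbbbbbbbbblllllllllllllllllllssssssssssssssssssssss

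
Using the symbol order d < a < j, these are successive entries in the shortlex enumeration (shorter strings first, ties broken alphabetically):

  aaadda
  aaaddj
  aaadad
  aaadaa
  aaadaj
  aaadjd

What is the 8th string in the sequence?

aaadjj

Stepping forward 2 times from aaadjd: aaadjd → aaadja, then the target.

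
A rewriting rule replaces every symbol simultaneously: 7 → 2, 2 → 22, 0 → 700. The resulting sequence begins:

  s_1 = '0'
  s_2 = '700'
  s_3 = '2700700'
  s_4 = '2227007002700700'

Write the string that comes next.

222222270070027007002227007002700700

Applying the rule to each of the 16 symbols of 2227007002700700 gives the pieces 22 22 22 2 700 700 2 700 700 22 2 700 700 2 700 700, which concatenate to the answer.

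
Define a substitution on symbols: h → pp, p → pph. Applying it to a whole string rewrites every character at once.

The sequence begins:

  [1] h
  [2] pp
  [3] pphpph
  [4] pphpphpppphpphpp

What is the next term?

Applying the rule to each of the 16 symbols of pphpphpppphpphpp gives the pieces pph pph pp pph pph pp pph pph pph pph pp pph pph pp pph pph, which concatenate to the answer.

pphpphpppphpphpppphpphpphpphpppphpphpppphpph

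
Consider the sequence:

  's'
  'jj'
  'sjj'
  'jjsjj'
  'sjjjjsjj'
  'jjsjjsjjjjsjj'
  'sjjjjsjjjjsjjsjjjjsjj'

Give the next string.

jjsjjsjjjjsjjsjjjjsjjjjsjjsjjjjsjj

This is a Fibonacci-style word recurrence s(k) = s(k−2)·s(k−1): e.g. s·jj = sjj.
Continuing: jjsjjsjjjjsjj · sjjjjsjjjjsjjsjjjjsjj gives term 8.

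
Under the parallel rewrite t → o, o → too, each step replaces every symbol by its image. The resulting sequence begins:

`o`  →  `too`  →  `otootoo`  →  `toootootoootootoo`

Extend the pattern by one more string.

Replace each of the 17 characters of toootootoootootoo in place — o too too too o too too o too too too o too too o too too — and concatenate.

otootootoootootoootootootoootootoootootoo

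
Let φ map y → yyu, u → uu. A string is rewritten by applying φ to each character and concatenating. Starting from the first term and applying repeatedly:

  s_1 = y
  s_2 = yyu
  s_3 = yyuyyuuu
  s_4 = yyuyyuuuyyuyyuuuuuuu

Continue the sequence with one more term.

Rewriting the 20 symbols of yyuyyuuuyyuyyuuuuuuu one by one yields yyu yyu uu yyu yyu uu uu uu yyu yyu uu yyu yyu uu uu uu uu uu uu uu; concatenated:

yyuyyuuuyyuyyuuuuuuuyyuyyuuuyyuyyuuuuuuuuuuuuuuu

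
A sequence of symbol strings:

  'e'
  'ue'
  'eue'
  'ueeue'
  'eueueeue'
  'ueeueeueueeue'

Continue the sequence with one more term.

Each term (from the third on) is the two preceding terms concatenated in order: term 3 = e·ue = eue.
So term 7 is eueueeue·ueeueeueueeue.

eueueeueueeueeueueeue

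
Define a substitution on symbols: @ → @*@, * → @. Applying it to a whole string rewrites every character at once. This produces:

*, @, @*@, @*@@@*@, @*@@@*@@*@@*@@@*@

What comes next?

Rewriting the 17 symbols of @*@@@*@@*@@*@@@*@ one by one yields @*@ @ @*@ @*@ @*@ @ @*@ @*@ @ @*@ @*@ @ @*@ @*@ @*@ @ @*@; concatenated:

@*@@@*@@*@@*@@@*@@*@@@*@@*@@@*@@*@@*@@@*@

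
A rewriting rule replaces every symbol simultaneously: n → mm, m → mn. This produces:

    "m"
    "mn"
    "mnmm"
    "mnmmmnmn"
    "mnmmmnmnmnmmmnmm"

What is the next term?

mnmmmnmnmnmmmnmmmnmmmnmnmnmmmnmn

φ(mnmmmnmnmnmmmnmm) expands symbol-by-symbol to mn mm mn mn mn mm mn mm mn mm mn mn mn mm mn mn; joining the 16 pieces gives the next term.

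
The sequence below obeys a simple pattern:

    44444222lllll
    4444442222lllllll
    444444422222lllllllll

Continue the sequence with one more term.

The n-th term is n+2 4's then n 2's then 2n-1 l's, where the shown terms are n = 3, 4, 5.
For the next term, n = 6, so the run lengths are 8, 6, 11.

44444444222222lllllllllll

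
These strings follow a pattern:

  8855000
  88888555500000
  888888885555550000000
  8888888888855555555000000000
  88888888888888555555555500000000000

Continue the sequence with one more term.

The n-th term is 3n-1 8's then 2n 5's then 2n+1 0's (n = 1, 2, …).
For the next term, n = 6, so the run lengths are 17, 12, 13.

888888888888888885555555555550000000000000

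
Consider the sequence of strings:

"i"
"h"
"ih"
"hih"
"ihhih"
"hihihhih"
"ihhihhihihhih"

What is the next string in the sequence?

From term 3 onward, concatenate the second-to-last term with the last: i·h = ih, h·ih = hih, …
Continuing: hihihhih · ihhihhihihhih gives term 8.

hihihhihihhihhihihhih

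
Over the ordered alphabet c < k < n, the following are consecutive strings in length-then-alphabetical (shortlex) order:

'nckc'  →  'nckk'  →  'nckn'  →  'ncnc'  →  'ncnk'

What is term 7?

nkcc

Stepping forward 2 times from ncnk: ncnk → ncnn, then the target.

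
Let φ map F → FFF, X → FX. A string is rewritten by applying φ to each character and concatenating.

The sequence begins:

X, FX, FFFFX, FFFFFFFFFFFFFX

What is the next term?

FFFFFFFFFFFFFFFFFFFFFFFFFFFFFFFFFFFFFFFFX

Applying the rule to each of the 14 symbols of FFFFFFFFFFFFFX gives the pieces FFF FFF FFF FFF FFF FFF FFF FFF FFF FFF FFF FFF FFF FX, which concatenate to the answer.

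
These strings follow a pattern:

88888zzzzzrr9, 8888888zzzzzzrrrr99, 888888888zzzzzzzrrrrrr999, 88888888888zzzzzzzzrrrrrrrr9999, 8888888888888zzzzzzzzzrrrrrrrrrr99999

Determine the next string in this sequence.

888888888888888zzzzzzzzzzrrrrrrrrrrrr999999

Each string has the form 8^{2n+1} z^{n+3} r^{2n-2} 9^{n-1}, where the shown terms are n = 2, 3, 4, 5, 6.
At n = 7 the blocks have lengths 15, 10, 12, 6.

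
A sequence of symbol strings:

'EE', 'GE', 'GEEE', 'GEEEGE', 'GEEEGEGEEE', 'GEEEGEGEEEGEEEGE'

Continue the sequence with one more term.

GEEEGEGEEEGEEEGEGEEEGEGEEE

From term 3 onward, concatenate the last term with the second-to-last: GE·EE = GEEE, GEEE·GE = GEEEGE, …
So term 7 is GEEEGEGEEEGEEEGE·GEEEGEGEEE.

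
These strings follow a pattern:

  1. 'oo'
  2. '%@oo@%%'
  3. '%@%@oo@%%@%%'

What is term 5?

%@%@%@%@oo@%%@%%@%%@%%

Every step adds %@ to the front and @%% to the end of the previous string.
From %@%@oo@%%@%%, 2 further steps: %@%@oo@%%@%% → %@%@%@oo@%%@%%@%% → (answer).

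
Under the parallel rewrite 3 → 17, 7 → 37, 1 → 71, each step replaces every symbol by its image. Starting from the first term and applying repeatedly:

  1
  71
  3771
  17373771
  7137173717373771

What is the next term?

37711737713717377137173717373771

Replace each of the 16 characters of 7137173717373771 in place — 37 71 17 37 71 37 17 37 71 37 17 37 17 37 37 71 — and concatenate.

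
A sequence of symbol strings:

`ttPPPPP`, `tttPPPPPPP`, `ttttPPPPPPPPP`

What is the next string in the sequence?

The n-th term is n-1 t's then 2n-1 P's, where the shown terms are n = 3, 4, 5.
At n = 6 the blocks have lengths 5, 11.

tttttPPPPPPPPPPP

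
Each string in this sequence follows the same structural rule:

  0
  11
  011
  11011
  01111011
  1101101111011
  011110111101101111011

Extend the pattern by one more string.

This is a Fibonacci-style word recurrence s(k) = s(k−2)·s(k−1): e.g. 0·11 = 011.
The next term joins 1101101111011 and 011110111101101111011.

1101101111011011110111101101111011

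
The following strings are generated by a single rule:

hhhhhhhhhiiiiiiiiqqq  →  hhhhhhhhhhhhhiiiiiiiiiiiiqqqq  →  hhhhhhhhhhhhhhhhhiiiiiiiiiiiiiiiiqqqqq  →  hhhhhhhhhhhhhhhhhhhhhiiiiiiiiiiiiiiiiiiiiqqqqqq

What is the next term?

Each string has the form h^{4n+1} i^{4n} q^{n+1}, where the shown terms are n = 2, 3, 4, 5.
At n = 6 the blocks have lengths 25, 24, 7.

hhhhhhhhhhhhhhhhhhhhhhhhhiiiiiiiiiiiiiiiiiiiiiiiiqqqqqqq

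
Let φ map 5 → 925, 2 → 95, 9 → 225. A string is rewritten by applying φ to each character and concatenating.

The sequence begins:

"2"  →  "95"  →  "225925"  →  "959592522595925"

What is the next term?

Replace each of the 15 characters of 959592522595925 in place — 225 925 225 925 225 95 925 95 95 925 225 925 225 95 925 — and concatenate.

22592522592522595925959592522592522595925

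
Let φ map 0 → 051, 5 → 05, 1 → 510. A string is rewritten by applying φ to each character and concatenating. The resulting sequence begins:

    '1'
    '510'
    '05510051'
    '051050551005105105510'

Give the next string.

Replace each of the 21 characters of 051050551005105105510 in place — 051 05 510 051 05 051 05 05 510 051 051 05 510 051 05 510 051 05 05 510 051 — and concatenate.

0510551005105051050551005105105510051055100510505510051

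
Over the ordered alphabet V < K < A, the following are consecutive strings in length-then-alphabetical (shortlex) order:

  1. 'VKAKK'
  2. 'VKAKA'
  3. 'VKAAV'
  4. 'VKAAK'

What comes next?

The successor of VKAAK increments the rightmost position that isn't already A and resets every position after it to V.

VKAAA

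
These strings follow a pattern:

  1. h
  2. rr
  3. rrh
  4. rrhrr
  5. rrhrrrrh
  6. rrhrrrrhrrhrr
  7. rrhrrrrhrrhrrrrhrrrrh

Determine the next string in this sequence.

rrhrrrrhrrhrrrrhrrrrhrrhrrrrhrrhrr

From term 3 onward, concatenate the last term with the second-to-last: rr·h = rrh, rrh·rr = rrhrr, …
The next term joins rrhrrrrhrrhrrrrhrrrrh and rrhrrrrhrrhrr.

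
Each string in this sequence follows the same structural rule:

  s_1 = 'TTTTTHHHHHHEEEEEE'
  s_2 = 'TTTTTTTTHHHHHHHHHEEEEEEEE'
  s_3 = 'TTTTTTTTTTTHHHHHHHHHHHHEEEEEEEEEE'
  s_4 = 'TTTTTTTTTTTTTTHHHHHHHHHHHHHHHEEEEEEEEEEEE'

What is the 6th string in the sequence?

Each string has the form T^{3n-1} H^{3n} E^{2n+2}, where the shown terms are n = 2, 3, 4, 5.
At n = 7 the blocks have lengths 20, 21, 16.

TTTTTTTTTTTTTTTTTTTTHHHHHHHHHHHHHHHHHHHHHEEEEEEEEEEEEEEEE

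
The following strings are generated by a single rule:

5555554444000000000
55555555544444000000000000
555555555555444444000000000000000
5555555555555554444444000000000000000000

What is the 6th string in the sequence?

555555555555555555555444444444000000000000000000000000

Each string has the form 5^{3n} 4^{n+2} 0^{3n+3}, where the shown terms are n = 2, 3, 4, 5.
For term 6, n = 7, so the run lengths are 21, 9, 24.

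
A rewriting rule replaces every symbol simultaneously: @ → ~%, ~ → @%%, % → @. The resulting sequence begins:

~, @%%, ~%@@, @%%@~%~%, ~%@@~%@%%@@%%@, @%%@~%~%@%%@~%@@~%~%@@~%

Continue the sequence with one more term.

φ(@%%@~%~%@%%@~%@@~%~%@@~%) expands symbol-by-symbol to ~% @ @ ~% @%% @ @%% @ ~% @ @ ~% @%% @ ~% ~% @%% @ @%% @ ~% ~% @%% @; joining the 24 pieces gives the next term.

~%@@~%@%%@@%%@~%@@~%@%%@~%~%@%%@@%%@~%~%@%%@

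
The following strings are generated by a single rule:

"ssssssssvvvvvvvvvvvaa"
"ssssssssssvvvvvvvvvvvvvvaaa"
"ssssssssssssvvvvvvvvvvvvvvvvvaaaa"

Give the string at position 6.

ssssssssssssssssssvvvvvvvvvvvvvvvvvvvvvvvvvvaaaaaaa

Each string has the form s^{2n+2} v^{3n+2} a^{n-1}, where the shown terms are n = 3, 4, 5.
Setting n = 8 gives 18, 26, 7 characters in each block.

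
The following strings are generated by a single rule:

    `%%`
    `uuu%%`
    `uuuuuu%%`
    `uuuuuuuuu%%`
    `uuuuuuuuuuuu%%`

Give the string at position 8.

The strings grow by a fixed prefix uuu each time.
From uuuuuuuuuuuu%%, 3 further steps: uuuuuuuuuuuu%% → uuuuuuuuuuuuuuu%% → uuuuuuuuuuuuuuuuuu%% → (answer).

uuuuuuuuuuuuuuuuuuuuu%%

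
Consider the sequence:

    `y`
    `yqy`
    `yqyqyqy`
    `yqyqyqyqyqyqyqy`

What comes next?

yqyqyqyqyqyqyqyqyqyqyqyqyqyqyqy

Each string is two copies of the previous one joined by 'q'.
So the next term is two copies of yqyqyqyqyqyqyqy with 'q' between the halves.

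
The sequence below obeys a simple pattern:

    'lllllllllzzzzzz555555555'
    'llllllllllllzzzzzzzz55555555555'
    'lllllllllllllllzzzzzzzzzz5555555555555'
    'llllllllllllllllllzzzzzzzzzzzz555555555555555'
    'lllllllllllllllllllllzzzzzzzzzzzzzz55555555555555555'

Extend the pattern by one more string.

llllllllllllllllllllllllzzzzzzzzzzzzzzzz5555555555555555555

Each string has the form l^{3n} z^{2n} 5^{2n+3}, where the shown terms are n = 3, 4, 5, 6, 7.
At n = 8 the blocks have lengths 24, 16, 19.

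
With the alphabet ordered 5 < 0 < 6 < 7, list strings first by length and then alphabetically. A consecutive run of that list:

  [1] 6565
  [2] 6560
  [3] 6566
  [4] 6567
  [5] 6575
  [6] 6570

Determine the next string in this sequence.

Treat 6570 as a base-4 numeral over the given alphabet and add one, carrying through any trailing 7's.

6576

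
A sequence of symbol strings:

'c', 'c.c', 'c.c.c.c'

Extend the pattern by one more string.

s(k+1) = s(k)·.·s(k) — each term doubles the last with '.' between the halves.
Doubling c.c.c.c with '.' between the halves:

c.c.c.c.c.c.c.c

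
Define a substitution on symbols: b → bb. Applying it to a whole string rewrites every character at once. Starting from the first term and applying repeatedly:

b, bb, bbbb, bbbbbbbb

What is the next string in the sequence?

bbbbbbbbbbbbbbbb

Apply φ to bbbbbbbb symbol by symbol: b→bb, b→bb, b→bb, b→bb, b→bb, b→bb, b→bb, b→bb; joined: bb bb bb bb bb bb bb bb.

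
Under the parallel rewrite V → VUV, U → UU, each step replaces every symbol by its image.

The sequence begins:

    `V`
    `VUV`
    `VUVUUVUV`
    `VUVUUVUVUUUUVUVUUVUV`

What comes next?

φ(VUVUUVUVUUUUVUVUUVUV) expands symbol-by-symbol to VUV UU VUV UU UU VUV UU VUV UU UU UU UU VUV UU VUV UU UU VUV UU VUV; joining the 20 pieces gives the next term.

VUVUUVUVUUUUVUVUUVUVUUUUUUUUVUVUUVUVUUUUVUVUUVUV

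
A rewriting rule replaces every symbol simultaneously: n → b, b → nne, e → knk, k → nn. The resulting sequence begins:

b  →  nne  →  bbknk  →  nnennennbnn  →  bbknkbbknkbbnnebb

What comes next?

Rewriting the 17 symbols of bbknkbbknkbbnnebb one by one yields nne nne nn b nn nne nne nn b nn nne nne b b knk nne nne; concatenated:

nnennennbnnnnennennbnnnnennebbknknnenne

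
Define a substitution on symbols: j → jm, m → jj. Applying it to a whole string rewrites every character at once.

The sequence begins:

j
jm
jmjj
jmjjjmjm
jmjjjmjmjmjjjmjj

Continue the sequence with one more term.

jmjjjmjmjmjjjmjjjmjjjmjmjmjjjmjm

Replace each of the 16 characters of jmjjjmjmjmjjjmjj in place — jm jj jm jm jm jj jm jj jm jj jm jm jm jj jm jm — and concatenate.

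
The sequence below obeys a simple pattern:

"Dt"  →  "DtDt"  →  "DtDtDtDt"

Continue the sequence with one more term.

DtDtDtDtDtDtDtDt

Every step duplicates the string.
One more doubling of DtDtDtDt gives the answer.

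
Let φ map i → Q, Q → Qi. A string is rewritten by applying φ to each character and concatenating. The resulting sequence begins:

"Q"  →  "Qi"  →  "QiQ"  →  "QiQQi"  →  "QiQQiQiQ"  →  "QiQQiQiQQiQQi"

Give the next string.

QiQQiQiQQiQQiQiQQiQiQ

Replace each of the 13 characters of QiQQiQiQQiQQi in place — Qi Q Qi Qi Q Qi Q Qi Qi Q Qi Qi Q — and concatenate.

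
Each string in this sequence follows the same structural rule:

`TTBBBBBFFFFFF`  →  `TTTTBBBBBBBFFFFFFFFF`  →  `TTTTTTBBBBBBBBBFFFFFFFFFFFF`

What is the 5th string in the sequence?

Reading off run lengths: T runs 2, 4, 6; B runs 5, 7, 9; F runs 6, 9, 12 — each is linear in n (n = 1, 2, …).
At n = 5 the blocks have lengths 10, 13, 18.

TTTTTTTTTTBBBBBBBBBBBBBFFFFFFFFFFFFFFFFFF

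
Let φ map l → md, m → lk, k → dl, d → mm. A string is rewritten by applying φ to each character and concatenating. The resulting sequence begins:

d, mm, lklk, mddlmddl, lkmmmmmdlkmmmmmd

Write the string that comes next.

mddllklklklklkmmmddllklklklklkmm

φ(lkmmmmmdlkmmmmmd) expands symbol-by-symbol to md dl lk lk lk lk lk mm md dl lk lk lk lk lk mm; joining the 16 pieces gives the next term.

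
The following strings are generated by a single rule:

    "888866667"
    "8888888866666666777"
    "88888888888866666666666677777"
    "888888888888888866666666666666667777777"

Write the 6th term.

Each string has the form 8^{4n} 6^{4n} 7^{2n-1} (n = 1, 2, …).
For term 6, n = 6, so the run lengths are 24, 24, 11.

88888888888888888888888866666666666666666666666677777777777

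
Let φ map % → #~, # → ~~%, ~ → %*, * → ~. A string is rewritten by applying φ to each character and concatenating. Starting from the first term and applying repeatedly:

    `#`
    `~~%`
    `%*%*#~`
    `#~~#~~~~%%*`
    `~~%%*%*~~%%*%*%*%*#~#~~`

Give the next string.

Replace each of the 23 characters of ~~%%*%*~~%%*%*%*%*#~#~~ in place — %* %* #~ #~ ~ #~ ~ %* %* #~ #~ ~ #~ ~ #~ ~ #~ ~ ~~% %* ~~% %* %* — and concatenate.

%*%*#~#~~#~~%*%*#~#~~#~~#~~#~~~~%%*~~%%*%*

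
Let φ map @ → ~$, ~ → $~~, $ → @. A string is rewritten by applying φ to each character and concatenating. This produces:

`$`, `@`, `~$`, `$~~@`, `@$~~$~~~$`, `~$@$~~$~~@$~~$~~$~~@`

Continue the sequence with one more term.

$~~@~$@$~~$~~@$~~$~~~$@$~~$~~@$~~$~~@$~~$~~~$

Applying the rule to each of the 20 symbols of ~$@$~~$~~@$~~$~~$~~@ gives the pieces $~~ @ ~$ @ $~~ $~~ @ $~~ $~~ ~$ @ $~~ $~~ @ $~~ $~~ @ $~~ $~~ ~$, which concatenate to the answer.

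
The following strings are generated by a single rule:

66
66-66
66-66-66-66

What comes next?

Every step duplicates the string with '-' between the halves.
Doubling 66-66-66-66 with '-' between the halves:

66-66-66-66-66-66-66-66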